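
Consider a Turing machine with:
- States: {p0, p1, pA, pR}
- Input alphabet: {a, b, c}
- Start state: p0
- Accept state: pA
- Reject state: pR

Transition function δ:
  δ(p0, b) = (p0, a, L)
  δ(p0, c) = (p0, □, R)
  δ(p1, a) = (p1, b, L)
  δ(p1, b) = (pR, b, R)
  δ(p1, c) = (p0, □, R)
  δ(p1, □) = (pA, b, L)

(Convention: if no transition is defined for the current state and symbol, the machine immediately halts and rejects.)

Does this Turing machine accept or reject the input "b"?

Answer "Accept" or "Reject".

Execution trace:
Initial: [p0]b
Step 1: δ(p0, b) = (p0, a, L) → [p0]□a

No transition is defined for δ(p0, □). By convention the machine halts and rejects.

Answer: Reject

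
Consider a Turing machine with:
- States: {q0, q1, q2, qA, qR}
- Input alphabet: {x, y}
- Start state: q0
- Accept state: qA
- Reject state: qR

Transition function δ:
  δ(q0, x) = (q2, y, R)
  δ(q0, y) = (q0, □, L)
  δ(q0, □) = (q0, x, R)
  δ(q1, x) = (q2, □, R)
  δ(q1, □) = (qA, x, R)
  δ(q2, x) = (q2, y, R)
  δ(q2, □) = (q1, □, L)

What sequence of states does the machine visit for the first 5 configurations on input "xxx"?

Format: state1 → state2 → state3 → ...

Execution trace:
Initial: [q0]xxx
Step 1: δ(q0, x) = (q2, y, R) → y[q2]xx
Step 2: δ(q2, x) = (q2, y, R) → yy[q2]x
Step 3: δ(q2, x) = (q2, y, R) → yyy[q2]□
Step 4: δ(q2, □) = (q1, □, L) → yy[q1]y□

No transition is defined for δ(q1, y). By convention the machine halts and rejects.

State sequence: q0 → q2 → q2 → q2 → q1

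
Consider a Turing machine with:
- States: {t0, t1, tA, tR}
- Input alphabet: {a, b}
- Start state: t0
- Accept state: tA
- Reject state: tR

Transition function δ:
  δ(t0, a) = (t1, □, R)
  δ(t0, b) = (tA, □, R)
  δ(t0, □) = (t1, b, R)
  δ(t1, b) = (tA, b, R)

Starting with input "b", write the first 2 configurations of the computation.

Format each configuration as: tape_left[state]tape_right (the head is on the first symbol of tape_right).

Transitions applied:
Step 1: δ(t0, b) = (tA, □, R)

The first 2 configurations are:
[t0]b ⊢ □[tA]□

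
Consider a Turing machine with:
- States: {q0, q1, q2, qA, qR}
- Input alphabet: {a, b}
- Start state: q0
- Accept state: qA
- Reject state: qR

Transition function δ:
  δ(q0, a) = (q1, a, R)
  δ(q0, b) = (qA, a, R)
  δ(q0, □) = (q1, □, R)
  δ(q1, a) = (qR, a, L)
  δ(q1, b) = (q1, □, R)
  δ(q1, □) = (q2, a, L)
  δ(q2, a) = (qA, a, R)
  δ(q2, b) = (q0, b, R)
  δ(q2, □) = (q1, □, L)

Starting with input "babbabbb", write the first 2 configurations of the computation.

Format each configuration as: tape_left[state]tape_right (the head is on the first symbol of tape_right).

Transitions applied:
Step 1: δ(q0, b) = (qA, a, R)

The first 2 configurations are:
[q0]babbabbb ⊢ a[qA]abbabbb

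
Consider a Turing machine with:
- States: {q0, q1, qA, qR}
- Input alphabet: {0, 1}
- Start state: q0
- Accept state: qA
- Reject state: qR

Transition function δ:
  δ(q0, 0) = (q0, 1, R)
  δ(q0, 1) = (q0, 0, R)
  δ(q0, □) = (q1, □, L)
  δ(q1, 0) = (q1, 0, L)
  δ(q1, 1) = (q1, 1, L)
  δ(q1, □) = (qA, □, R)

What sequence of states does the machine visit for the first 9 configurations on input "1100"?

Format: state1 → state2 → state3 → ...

Execution trace:
Initial: [q0]1100
Step 1: δ(q0, 1) = (q0, 0, R) → 0[q0]100
Step 2: δ(q0, 1) = (q0, 0, R) → 00[q0]00
Step 3: δ(q0, 0) = (q0, 1, R) → 001[q0]0
Step 4: δ(q0, 0) = (q0, 1, R) → 0011[q0]□
Step 5: δ(q0, □) = (q1, □, L) → 001[q1]1□
Step 6: δ(q1, 1) = (q1, 1, L) → 00[q1]11□
Step 7: δ(q1, 1) = (q1, 1, L) → 0[q1]011□
Step 8: δ(q1, 0) = (q1, 0, L) → [q1]0011□

State sequence: q0 → q0 → q0 → q0 → q0 → q1 → q1 → q1 → q1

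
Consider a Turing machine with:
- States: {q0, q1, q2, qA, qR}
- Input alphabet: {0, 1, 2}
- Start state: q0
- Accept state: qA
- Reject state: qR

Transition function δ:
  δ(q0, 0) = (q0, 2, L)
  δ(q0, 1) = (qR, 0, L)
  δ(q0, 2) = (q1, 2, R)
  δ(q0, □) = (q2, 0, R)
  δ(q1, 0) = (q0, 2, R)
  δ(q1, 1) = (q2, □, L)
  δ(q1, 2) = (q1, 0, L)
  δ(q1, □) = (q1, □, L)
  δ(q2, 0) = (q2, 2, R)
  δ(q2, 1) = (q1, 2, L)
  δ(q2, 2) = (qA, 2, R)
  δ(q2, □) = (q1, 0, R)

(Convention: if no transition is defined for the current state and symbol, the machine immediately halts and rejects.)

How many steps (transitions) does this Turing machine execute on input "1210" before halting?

Execution trace:
Initial: [q0]1210
Step 1: δ(q0, 1) = (qR, 0, L) → [qR]□0210

The machine reaches the reject state qR and halts.

The machine executed 1 step before halting.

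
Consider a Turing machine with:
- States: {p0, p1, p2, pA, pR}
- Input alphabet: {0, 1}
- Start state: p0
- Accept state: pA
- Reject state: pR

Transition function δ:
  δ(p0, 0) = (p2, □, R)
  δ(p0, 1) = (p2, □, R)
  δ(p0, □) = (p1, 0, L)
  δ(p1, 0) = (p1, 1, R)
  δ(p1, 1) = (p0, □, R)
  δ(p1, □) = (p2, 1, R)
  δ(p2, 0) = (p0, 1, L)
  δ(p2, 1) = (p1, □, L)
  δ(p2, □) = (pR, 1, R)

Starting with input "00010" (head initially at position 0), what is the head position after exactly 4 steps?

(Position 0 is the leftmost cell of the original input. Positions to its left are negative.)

Execution trace (head position shown):
Step 0: [p0]00010  (head at position 0)
Step 1: move right → □[p2]0010  (head at position 1)
Step 2: move left → [p0]□1010  (head at position 0)
Step 3: move left → [p1]□01010  (head at position -1)
Step 4: move right → 1[p2]01010  (head at position 0)

After 4 steps, the head is at position 0.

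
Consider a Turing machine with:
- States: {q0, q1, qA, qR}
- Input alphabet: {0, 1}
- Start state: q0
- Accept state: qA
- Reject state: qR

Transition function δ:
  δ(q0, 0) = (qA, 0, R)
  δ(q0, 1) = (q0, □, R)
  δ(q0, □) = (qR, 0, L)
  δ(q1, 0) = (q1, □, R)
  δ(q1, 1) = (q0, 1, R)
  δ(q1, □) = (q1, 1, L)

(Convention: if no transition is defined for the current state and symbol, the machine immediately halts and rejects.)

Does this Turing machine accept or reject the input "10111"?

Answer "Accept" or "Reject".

Execution trace:
Initial: [q0]10111
Step 1: δ(q0, 1) = (q0, □, R) → □[q0]0111
Step 2: δ(q0, 0) = (qA, 0, R) → □0[qA]111

The machine reaches the accept state qA and halts.

Answer: Accept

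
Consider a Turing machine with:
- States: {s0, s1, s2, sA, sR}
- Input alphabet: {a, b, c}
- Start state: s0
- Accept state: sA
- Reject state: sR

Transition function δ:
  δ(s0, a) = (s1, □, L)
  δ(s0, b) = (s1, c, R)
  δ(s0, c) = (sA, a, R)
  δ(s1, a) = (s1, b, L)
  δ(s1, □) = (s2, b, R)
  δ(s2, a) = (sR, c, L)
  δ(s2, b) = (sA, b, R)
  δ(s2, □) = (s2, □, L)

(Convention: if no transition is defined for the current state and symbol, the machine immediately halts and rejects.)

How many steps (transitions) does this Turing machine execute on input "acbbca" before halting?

Execution trace:
Initial: [s0]acbbca
Step 1: δ(s0, a) = (s1, □, L) → [s1]□□cbbca
Step 2: δ(s1, □) = (s2, b, R) → b[s2]□cbbca
Step 3: δ(s2, □) = (s2, □, L) → [s2]b□cbbca
Step 4: δ(s2, b) = (sA, b, R) → b[sA]□cbbca

The machine reaches the accept state sA and halts.

The machine executed 4 steps before halting.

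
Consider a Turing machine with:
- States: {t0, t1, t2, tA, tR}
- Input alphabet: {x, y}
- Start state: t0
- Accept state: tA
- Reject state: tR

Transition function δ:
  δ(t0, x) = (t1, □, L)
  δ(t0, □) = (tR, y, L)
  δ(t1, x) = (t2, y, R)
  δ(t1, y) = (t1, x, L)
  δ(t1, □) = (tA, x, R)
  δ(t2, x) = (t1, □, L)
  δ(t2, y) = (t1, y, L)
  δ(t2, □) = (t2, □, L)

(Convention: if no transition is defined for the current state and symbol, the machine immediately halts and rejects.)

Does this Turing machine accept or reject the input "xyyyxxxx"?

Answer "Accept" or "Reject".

Execution trace:
Initial: [t0]xyyyxxxx
Step 1: δ(t0, x) = (t1, □, L) → [t1]□□yyyxxxx
Step 2: δ(t1, □) = (tA, x, R) → x[tA]□yyyxxxx

The machine reaches the accept state tA and halts.

Answer: Accept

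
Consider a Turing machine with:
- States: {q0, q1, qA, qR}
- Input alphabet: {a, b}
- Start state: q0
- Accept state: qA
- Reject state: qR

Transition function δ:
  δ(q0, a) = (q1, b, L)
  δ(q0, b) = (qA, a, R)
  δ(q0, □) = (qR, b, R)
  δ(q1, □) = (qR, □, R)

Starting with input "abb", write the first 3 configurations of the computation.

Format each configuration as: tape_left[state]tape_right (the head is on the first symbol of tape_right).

Transitions applied:
Step 1: δ(q0, a) = (q1, b, L)
Step 2: δ(q1, □) = (qR, □, R)

The first 3 configurations are:
[q0]abb ⊢ [q1]□bbb ⊢ □[qR]bbb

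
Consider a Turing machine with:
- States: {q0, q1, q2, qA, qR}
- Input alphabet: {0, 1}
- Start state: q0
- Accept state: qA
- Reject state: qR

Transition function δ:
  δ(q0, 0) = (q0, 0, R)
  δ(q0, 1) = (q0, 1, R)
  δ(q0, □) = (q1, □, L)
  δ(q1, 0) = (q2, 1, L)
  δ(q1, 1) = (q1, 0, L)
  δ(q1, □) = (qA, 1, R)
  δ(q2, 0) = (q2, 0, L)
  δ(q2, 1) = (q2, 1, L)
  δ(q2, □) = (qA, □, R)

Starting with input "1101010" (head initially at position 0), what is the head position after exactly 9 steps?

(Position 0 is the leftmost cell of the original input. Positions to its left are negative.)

Execution trace (head position shown):
Step 0: [q0]1101010  (head at position 0)
Step 1: move right → 1[q0]101010  (head at position 1)
Step 2: move right → 11[q0]01010  (head at position 2)
Step 3: move right → 110[q0]1010  (head at position 3)
Step 4: move right → 1101[q0]010  (head at position 4)
Step 5: move right → 11010[q0]10  (head at position 5)
Step 6: move right → 110101[q0]0  (head at position 6)
Step 7: move right → 1101010[q0]□  (head at position 7)
Step 8: move left → 110101[q1]0□  (head at position 6)
Step 9: move left → 11010[q2]11□  (head at position 5)

After 9 steps, the head is at position 5.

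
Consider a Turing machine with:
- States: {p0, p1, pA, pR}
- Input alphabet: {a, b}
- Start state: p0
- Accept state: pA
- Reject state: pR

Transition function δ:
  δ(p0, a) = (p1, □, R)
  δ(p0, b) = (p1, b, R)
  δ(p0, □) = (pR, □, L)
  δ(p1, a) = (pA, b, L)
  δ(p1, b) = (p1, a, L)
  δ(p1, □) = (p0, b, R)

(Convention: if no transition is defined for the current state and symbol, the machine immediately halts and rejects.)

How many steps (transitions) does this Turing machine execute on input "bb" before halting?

Execution trace:
Initial: [p0]bb
Step 1: δ(p0, b) = (p1, b, R) → b[p1]b
Step 2: δ(p1, b) = (p1, a, L) → [p1]ba
Step 3: δ(p1, b) = (p1, a, L) → [p1]□aa
Step 4: δ(p1, □) = (p0, b, R) → b[p0]aa
Step 5: δ(p0, a) = (p1, □, R) → b□[p1]a
Step 6: δ(p1, a) = (pA, b, L) → b[pA]□b

The machine reaches the accept state pA and halts.

The machine executed 6 steps before halting.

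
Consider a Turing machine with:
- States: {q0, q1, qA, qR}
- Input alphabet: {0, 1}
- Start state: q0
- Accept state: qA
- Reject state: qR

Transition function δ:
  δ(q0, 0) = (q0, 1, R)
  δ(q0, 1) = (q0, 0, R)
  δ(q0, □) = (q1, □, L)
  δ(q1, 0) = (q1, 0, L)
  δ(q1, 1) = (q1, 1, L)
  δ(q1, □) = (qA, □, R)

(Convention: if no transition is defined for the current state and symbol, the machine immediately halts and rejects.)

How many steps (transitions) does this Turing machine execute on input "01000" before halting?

Execution trace:
Initial: [q0]01000
Step 1: δ(q0, 0) = (q0, 1, R) → 1[q0]1000
Step 2: δ(q0, 1) = (q0, 0, R) → 10[q0]000
Step 3: δ(q0, 0) = (q0, 1, R) → 101[q0]00
Step 4: δ(q0, 0) = (q0, 1, R) → 1011[q0]0
Step 5: δ(q0, 0) = (q0, 1, R) → 10111[q0]□
Step 6: δ(q0, □) = (q1, □, L) → 1011[q1]1□
Step 7: δ(q1, 1) = (q1, 1, L) → 101[q1]11□
Step 8: δ(q1, 1) = (q1, 1, L) → 10[q1]111□
Step 9: δ(q1, 1) = (q1, 1, L) → 1[q1]0111□
Step 10: δ(q1, 0) = (q1, 0, L) → [q1]10111□
Step 11: δ(q1, 1) = (q1, 1, L) → [q1]□10111□
Step 12: δ(q1, □) = (qA, □, R) → □[qA]10111□

The machine reaches the accept state qA and halts.

The machine executed 12 steps before halting.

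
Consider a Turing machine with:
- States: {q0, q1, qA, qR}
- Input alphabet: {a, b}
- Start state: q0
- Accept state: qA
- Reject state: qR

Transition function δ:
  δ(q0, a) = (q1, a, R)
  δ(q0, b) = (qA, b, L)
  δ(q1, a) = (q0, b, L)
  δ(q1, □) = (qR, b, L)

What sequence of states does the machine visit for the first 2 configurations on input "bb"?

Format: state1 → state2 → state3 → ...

Execution trace:
Initial: [q0]bb
Step 1: δ(q0, b) = (qA, b, L) → [qA]□bb

The machine reaches the accept state qA and halts.

State sequence: q0 → qA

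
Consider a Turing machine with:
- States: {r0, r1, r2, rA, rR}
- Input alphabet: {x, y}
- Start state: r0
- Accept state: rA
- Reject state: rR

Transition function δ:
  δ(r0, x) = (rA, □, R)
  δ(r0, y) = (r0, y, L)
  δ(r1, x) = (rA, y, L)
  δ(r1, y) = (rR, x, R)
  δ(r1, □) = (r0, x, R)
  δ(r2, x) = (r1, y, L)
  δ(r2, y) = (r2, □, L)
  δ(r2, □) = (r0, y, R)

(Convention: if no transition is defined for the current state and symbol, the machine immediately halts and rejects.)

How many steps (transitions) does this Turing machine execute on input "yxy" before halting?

Execution trace:
Initial: [r0]yxy
Step 1: δ(r0, y) = (r0, y, L) → [r0]□yxy

No transition is defined for δ(r0, □). By convention the machine halts and rejects.

The machine executed 1 step before halting.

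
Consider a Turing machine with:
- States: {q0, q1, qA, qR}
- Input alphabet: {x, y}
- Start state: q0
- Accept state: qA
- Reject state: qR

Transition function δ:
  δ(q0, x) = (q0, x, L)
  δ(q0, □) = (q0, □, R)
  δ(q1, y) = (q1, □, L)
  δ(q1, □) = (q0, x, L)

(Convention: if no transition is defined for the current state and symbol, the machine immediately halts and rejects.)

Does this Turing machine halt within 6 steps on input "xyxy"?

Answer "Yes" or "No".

Execution trace:
Initial: [q0]xyxy
Step 1: δ(q0, x) = (q0, x, L) → [q0]□xyxy
Step 2: δ(q0, □) = (q0, □, R) → □[q0]xyxy
Step 3: δ(q0, x) = (q0, x, L) → [q0]□xyxy
Step 4: δ(q0, □) = (q0, □, R) → □[q0]xyxy
Step 5: δ(q0, x) = (q0, x, L) → [q0]□xyxy
Step 6: δ(q0, □) = (q0, □, R) → □[q0]xyxy

The machine has not reached a halting state after 6 steps.
The machine did not halt within the 6-step bound.

Answer: No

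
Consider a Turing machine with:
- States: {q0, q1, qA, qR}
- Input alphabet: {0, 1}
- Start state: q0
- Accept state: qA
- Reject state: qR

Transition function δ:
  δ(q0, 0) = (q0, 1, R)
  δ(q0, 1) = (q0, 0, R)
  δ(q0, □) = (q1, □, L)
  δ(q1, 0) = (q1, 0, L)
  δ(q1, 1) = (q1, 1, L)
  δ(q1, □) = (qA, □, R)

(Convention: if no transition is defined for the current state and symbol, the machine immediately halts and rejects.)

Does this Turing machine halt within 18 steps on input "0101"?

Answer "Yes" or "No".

Execution trace:
Initial: [q0]0101
Step 1: δ(q0, 0) = (q0, 1, R) → 1[q0]101
Step 2: δ(q0, 1) = (q0, 0, R) → 10[q0]01
Step 3: δ(q0, 0) = (q0, 1, R) → 101[q0]1
Step 4: δ(q0, 1) = (q0, 0, R) → 1010[q0]□
Step 5: δ(q0, □) = (q1, □, L) → 101[q1]0□
Step 6: δ(q1, 0) = (q1, 0, L) → 10[q1]10□
Step 7: δ(q1, 1) = (q1, 1, L) → 1[q1]010□
Step 8: δ(q1, 0) = (q1, 0, L) → [q1]1010□
Step 9: δ(q1, 1) = (q1, 1, L) → [q1]□1010□
Step 10: δ(q1, □) = (qA, □, R) → □[qA]1010□

The machine reaches the accept state qA and halts.
The machine halted after 10 steps (within the 18-step bound).

Answer: Yes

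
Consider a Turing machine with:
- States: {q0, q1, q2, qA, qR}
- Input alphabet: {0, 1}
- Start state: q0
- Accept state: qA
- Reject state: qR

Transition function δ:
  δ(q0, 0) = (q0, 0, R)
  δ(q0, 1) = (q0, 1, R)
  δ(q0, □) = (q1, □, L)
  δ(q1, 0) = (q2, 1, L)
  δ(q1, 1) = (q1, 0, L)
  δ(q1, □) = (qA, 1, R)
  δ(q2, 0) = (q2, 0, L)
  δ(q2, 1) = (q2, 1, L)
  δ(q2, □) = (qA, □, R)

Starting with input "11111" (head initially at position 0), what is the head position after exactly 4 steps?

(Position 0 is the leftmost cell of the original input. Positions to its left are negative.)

Execution trace (head position shown):
Step 0: [q0]11111  (head at position 0)
Step 1: move right → 1[q0]1111  (head at position 1)
Step 2: move right → 11[q0]111  (head at position 2)
Step 3: move right → 111[q0]11  (head at position 3)
Step 4: move right → 1111[q0]1  (head at position 4)

After 4 steps, the head is at position 4.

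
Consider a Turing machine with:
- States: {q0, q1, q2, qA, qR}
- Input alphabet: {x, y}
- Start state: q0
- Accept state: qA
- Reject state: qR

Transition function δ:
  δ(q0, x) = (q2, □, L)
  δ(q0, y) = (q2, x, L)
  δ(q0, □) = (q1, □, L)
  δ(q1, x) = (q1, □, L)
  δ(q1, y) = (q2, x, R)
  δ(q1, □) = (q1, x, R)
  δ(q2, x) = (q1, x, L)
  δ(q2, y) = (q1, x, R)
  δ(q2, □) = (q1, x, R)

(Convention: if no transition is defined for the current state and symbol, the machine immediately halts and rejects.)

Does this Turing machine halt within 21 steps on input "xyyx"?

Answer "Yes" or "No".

Execution trace:
Initial: [q0]xyyx
Step 1: δ(q0, x) = (q2, □, L) → [q2]□□yyx
Step 2: δ(q2, □) = (q1, x, R) → x[q1]□yyx
Step 3: δ(q1, □) = (q1, x, R) → xx[q1]yyx
Step 4: δ(q1, y) = (q2, x, R) → xxx[q2]yx
Step 5: δ(q2, y) = (q1, x, R) → xxxx[q1]x
Step 6: δ(q1, x) = (q1, □, L) → xxx[q1]x□
Step 7: δ(q1, x) = (q1, □, L) → xx[q1]x□□
Step 8: δ(q1, x) = (q1, □, L) → x[q1]x□□□
Step 9: δ(q1, x) = (q1, □, L) → [q1]x□□□□
Step 10: δ(q1, x) = (q1, □, L) → [q1]□□□□□□
Step 11: δ(q1, □) = (q1, x, R) → x[q1]□□□□□
Step 12: δ(q1, □) = (q1, x, R) → xx[q1]□□□□
Step 13: δ(q1, □) = (q1, x, R) → xxx[q1]□□□
Step 14: δ(q1, □) = (q1, x, R) → xxxx[q1]□□
Step 15: δ(q1, □) = (q1, x, R) → xxxxx[q1]□
Step 16: δ(q1, □) = (q1, x, R) → xxxxxx[q1]□
Step 17: δ(q1, □) = (q1, x, R) → xxxxxxx[q1]□
Step 18: δ(q1, □) = (q1, x, R) → xxxxxxxx[q1]□
Step 19: δ(q1, □) = (q1, x, R) → xxxxxxxxx[q1]□
Step 20: δ(q1, □) = (q1, x, R) → xxxxxxxxxx[q1]□
Step 21: δ(q1, □) = (q1, x, R) → xxxxxxxxxxx[q1]□

The machine has not reached a halting state after 21 steps.
The machine did not halt within the 21-step bound.

Answer: No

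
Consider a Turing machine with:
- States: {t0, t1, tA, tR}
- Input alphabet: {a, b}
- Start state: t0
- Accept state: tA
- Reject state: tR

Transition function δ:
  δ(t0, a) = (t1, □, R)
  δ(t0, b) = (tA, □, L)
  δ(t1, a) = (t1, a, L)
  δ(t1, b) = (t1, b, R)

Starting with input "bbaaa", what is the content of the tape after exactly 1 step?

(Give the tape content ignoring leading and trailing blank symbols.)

Execution trace:
Initial: [t0]bbaaa
Step 1: δ(t0, b) = (tA, □, L) → [tA]□□baaa

The machine reaches the accept state tA and halts.

After 1 step, the tape (ignoring leading/trailing blanks) is: baaa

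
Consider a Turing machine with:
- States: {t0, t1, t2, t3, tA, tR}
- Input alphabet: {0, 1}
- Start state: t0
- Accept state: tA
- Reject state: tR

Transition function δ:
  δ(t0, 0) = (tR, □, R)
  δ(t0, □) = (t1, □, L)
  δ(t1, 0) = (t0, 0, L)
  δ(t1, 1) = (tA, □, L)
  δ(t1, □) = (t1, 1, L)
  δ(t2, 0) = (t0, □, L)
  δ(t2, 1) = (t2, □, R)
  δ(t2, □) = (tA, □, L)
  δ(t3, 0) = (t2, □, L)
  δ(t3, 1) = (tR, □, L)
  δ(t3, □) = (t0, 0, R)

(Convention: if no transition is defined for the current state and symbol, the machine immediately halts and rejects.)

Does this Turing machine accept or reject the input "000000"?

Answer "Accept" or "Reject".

Execution trace:
Initial: [t0]000000
Step 1: δ(t0, 0) = (tR, □, R) → □[tR]00000

The machine reaches the reject state tR and halts.

Answer: Reject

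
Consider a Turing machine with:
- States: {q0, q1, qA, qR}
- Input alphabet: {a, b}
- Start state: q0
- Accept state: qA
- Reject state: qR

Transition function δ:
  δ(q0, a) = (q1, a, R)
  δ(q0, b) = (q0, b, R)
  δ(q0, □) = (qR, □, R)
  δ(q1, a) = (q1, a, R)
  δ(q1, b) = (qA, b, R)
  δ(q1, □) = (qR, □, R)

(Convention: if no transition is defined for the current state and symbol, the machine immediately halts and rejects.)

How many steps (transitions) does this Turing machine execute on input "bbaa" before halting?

Execution trace:
Initial: [q0]bbaa
Step 1: δ(q0, b) = (q0, b, R) → b[q0]baa
Step 2: δ(q0, b) = (q0, b, R) → bb[q0]aa
Step 3: δ(q0, a) = (q1, a, R) → bba[q1]a
Step 4: δ(q1, a) = (q1, a, R) → bbaa[q1]□
Step 5: δ(q1, □) = (qR, □, R) → bbaa□[qR]□

The machine reaches the reject state qR and halts.

The machine executed 5 steps before halting.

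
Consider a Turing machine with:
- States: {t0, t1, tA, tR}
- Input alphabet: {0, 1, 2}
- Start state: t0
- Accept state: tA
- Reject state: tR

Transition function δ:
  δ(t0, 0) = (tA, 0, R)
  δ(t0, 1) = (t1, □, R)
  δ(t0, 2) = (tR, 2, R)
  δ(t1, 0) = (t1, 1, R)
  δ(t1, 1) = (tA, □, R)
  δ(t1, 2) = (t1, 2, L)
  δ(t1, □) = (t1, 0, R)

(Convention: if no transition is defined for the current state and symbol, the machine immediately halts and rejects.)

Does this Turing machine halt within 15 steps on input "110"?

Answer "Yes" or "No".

Execution trace:
Initial: [t0]110
Step 1: δ(t0, 1) = (t1, □, R) → □[t1]10
Step 2: δ(t1, 1) = (tA, □, R) → □□[tA]0

The machine reaches the accept state tA and halts.
The machine halted after 2 steps (within the 15-step bound).

Answer: Yes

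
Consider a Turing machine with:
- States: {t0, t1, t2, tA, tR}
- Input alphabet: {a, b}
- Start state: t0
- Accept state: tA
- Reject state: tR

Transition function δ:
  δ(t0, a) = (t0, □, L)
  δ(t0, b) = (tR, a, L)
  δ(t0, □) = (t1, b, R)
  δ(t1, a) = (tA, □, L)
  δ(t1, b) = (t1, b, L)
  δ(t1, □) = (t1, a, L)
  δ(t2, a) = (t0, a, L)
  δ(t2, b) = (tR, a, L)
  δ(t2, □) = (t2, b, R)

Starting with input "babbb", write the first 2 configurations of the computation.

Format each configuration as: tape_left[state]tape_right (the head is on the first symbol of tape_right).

Transitions applied:
Step 1: δ(t0, b) = (tR, a, L)

The first 2 configurations are:
[t0]babbb ⊢ [tR]□aabbb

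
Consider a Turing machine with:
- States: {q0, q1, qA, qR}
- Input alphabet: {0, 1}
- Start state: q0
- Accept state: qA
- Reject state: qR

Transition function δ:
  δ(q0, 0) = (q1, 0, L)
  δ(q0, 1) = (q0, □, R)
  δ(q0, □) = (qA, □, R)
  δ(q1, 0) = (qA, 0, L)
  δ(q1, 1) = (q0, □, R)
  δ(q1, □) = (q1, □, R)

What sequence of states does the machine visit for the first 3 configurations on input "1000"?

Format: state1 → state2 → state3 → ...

Execution trace:
Initial: [q0]1000
Step 1: δ(q0, 1) = (q0, □, R) → □[q0]000
Step 2: δ(q0, 0) = (q1, 0, L) → [q1]□000

State sequence: q0 → q0 → q1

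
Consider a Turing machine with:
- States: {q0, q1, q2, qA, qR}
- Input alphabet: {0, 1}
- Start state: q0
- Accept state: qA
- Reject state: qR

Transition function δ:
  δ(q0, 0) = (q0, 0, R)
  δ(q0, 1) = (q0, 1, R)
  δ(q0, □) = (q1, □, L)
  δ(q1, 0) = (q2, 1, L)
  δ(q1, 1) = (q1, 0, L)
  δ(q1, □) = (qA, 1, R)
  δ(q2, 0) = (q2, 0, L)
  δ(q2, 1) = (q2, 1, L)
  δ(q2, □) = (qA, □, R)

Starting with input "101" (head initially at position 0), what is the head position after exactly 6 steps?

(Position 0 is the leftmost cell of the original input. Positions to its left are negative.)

Execution trace (head position shown):
Step 0: [q0]101  (head at position 0)
Step 1: move right → 1[q0]01  (head at position 1)
Step 2: move right → 10[q0]1  (head at position 2)
Step 3: move right → 101[q0]□  (head at position 3)
Step 4: move left → 10[q1]1□  (head at position 2)
Step 5: move left → 1[q1]00□  (head at position 1)
Step 6: move left → [q2]110□  (head at position 0)

After 6 steps, the head is at position 0.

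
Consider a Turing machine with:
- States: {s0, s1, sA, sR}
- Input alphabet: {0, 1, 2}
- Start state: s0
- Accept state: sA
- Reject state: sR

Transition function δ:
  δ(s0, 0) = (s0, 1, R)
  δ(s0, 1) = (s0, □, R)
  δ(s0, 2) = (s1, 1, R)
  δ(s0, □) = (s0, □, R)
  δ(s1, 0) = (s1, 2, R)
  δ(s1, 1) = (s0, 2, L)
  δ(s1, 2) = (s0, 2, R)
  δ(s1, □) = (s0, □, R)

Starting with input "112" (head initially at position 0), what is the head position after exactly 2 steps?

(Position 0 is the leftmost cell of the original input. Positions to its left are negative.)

Execution trace (head position shown):
Step 0: [s0]112  (head at position 0)
Step 1: move right → □[s0]12  (head at position 1)
Step 2: move right → □□[s0]2  (head at position 2)

After 2 steps, the head is at position 2.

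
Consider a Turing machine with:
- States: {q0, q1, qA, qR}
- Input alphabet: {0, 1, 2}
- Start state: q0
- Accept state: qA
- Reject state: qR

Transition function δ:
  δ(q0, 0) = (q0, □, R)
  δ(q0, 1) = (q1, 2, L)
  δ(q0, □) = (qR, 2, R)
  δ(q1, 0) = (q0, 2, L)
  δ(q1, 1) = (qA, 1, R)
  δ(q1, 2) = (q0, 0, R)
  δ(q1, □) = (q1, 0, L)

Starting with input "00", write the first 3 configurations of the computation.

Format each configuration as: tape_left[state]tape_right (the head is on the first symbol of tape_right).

Transitions applied:
Step 1: δ(q0, 0) = (q0, □, R)
Step 2: δ(q0, 0) = (q0, □, R)

The first 3 configurations are:
[q0]00 ⊢ □[q0]0 ⊢ □□[q0]□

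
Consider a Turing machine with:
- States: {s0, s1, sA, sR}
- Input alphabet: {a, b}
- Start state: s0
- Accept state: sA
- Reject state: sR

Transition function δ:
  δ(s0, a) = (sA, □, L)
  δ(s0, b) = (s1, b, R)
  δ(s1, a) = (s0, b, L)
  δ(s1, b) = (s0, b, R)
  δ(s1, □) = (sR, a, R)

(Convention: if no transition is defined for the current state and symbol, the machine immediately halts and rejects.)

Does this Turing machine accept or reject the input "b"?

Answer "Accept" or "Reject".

Execution trace:
Initial: [s0]b
Step 1: δ(s0, b) = (s1, b, R) → b[s1]□
Step 2: δ(s1, □) = (sR, a, R) → ba[sR]□

The machine reaches the reject state sR and halts.

Answer: Reject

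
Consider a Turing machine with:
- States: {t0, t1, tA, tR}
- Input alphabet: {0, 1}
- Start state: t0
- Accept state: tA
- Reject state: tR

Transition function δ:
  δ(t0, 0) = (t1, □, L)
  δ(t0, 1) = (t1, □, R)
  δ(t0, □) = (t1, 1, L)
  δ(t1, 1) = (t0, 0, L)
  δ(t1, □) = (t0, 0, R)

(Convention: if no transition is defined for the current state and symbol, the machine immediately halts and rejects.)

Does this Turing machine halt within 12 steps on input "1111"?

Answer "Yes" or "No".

Execution trace:
Initial: [t0]1111
Step 1: δ(t0, 1) = (t1, □, R) → □[t1]111
Step 2: δ(t1, 1) = (t0, 0, L) → [t0]□011
Step 3: δ(t0, □) = (t1, 1, L) → [t1]□1011
Step 4: δ(t1, □) = (t0, 0, R) → 0[t0]1011
Step 5: δ(t0, 1) = (t1, □, R) → 0□[t1]011

No transition is defined for δ(t1, 0). By convention the machine halts and rejects.
The machine halted after 5 steps (within the 12-step bound).

Answer: Yes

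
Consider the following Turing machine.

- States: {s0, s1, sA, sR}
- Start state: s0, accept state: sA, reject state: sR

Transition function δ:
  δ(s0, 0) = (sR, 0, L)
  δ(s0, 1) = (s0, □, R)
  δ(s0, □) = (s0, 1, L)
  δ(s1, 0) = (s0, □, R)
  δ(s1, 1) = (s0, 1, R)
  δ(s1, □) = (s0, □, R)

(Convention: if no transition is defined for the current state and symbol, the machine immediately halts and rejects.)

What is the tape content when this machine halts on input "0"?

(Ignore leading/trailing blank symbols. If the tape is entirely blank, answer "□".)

Execution trace:
Initial: [s0]0
Step 1: δ(s0, 0) = (sR, 0, L) → [sR]□0

The machine reaches the reject state sR and halts.

Final tape (ignoring leading/trailing blanks): 0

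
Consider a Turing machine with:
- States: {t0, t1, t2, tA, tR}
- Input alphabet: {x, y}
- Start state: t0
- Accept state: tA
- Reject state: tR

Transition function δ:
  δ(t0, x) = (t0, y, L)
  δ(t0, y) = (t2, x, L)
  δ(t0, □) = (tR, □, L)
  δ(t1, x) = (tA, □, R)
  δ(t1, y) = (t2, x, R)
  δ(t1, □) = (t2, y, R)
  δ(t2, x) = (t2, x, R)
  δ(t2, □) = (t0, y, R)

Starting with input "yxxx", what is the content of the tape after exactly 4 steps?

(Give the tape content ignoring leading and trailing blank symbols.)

Execution trace:
Initial: [t0]yxxx
Step 1: δ(t0, y) = (t2, x, L) → [t2]□xxxx
Step 2: δ(t2, □) = (t0, y, R) → y[t0]xxxx
Step 3: δ(t0, x) = (t0, y, L) → [t0]yyxxx
Step 4: δ(t0, y) = (t2, x, L) → [t2]□xyxxx

After 4 steps, the tape (ignoring leading/trailing blanks) is: xyxxx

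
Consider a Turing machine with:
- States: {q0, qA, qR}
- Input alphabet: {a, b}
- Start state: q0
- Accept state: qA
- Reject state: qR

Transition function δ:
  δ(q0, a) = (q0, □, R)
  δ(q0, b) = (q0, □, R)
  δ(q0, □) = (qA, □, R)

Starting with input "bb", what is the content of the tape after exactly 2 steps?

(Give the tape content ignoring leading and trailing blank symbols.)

Execution trace:
Initial: [q0]bb
Step 1: δ(q0, b) = (q0, □, R) → □[q0]b
Step 2: δ(q0, b) = (q0, □, R) → □□[q0]□

After 2 steps, the tape (ignoring leading/trailing blanks) is: □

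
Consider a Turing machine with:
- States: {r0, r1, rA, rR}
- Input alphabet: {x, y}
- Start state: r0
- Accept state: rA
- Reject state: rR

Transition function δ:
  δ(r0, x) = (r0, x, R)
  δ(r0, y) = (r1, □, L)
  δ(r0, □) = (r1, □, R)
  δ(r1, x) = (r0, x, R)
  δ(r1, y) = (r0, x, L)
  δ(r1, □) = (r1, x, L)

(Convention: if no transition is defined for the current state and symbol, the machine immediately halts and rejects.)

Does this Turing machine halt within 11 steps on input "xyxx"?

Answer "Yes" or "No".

Execution trace:
Initial: [r0]xyxx
Step 1: δ(r0, x) = (r0, x, R) → x[r0]yxx
Step 2: δ(r0, y) = (r1, □, L) → [r1]x□xx
Step 3: δ(r1, x) = (r0, x, R) → x[r0]□xx
Step 4: δ(r0, □) = (r1, □, R) → x□[r1]xx
Step 5: δ(r1, x) = (r0, x, R) → x□x[r0]x
Step 6: δ(r0, x) = (r0, x, R) → x□xx[r0]□
Step 7: δ(r0, □) = (r1, □, R) → x□xx□[r1]□
Step 8: δ(r1, □) = (r1, x, L) → x□xx[r1]□x
Step 9: δ(r1, □) = (r1, x, L) → x□x[r1]xxx
Step 10: δ(r1, x) = (r0, x, R) → x□xx[r0]xx
Step 11: δ(r0, x) = (r0, x, R) → x□xxx[r0]x

The machine has not reached a halting state after 11 steps.
The machine did not halt within the 11-step bound.

Answer: No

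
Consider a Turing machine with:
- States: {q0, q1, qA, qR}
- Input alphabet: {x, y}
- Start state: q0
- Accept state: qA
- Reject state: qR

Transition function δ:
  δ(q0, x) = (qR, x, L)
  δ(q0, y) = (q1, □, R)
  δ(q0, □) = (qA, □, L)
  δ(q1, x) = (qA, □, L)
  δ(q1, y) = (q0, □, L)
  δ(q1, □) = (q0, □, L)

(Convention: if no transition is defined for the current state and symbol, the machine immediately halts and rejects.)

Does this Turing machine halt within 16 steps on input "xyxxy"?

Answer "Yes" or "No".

Execution trace:
Initial: [q0]xyxxy
Step 1: δ(q0, x) = (qR, x, L) → [qR]□xyxxy

The machine reaches the reject state qR and halts.
The machine halted after 1 step (within the 16-step bound).

Answer: Yes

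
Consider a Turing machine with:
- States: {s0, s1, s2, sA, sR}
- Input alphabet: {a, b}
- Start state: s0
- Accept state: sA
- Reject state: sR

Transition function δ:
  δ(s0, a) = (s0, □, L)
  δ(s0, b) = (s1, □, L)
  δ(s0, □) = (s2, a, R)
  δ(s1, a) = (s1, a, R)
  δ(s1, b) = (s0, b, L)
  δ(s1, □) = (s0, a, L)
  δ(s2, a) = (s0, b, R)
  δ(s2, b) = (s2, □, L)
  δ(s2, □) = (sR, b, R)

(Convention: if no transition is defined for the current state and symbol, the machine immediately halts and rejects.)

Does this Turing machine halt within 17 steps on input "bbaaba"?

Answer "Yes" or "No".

Execution trace:
Initial: [s0]bbaaba
Step 1: δ(s0, b) = (s1, □, L) → [s1]□□baaba
Step 2: δ(s1, □) = (s0, a, L) → [s0]□a□baaba
Step 3: δ(s0, □) = (s2, a, R) → a[s2]a□baaba
Step 4: δ(s2, a) = (s0, b, R) → ab[s0]□baaba
Step 5: δ(s0, □) = (s2, a, R) → aba[s2]baaba
Step 6: δ(s2, b) = (s2, □, L) → ab[s2]a□aaba
Step 7: δ(s2, a) = (s0, b, R) → abb[s0]□aaba
Step 8: δ(s0, □) = (s2, a, R) → abba[s2]aaba
Step 9: δ(s2, a) = (s0, b, R) → abbab[s0]aba
Step 10: δ(s0, a) = (s0, □, L) → abba[s0]b□ba
Step 11: δ(s0, b) = (s1, □, L) → abb[s1]a□□ba
Step 12: δ(s1, a) = (s1, a, R) → abba[s1]□□ba
Step 13: δ(s1, □) = (s0, a, L) → abb[s0]aa□ba
Step 14: δ(s0, a) = (s0, □, L) → ab[s0]b□a□ba
Step 15: δ(s0, b) = (s1, □, L) → a[s1]b□□a□ba
Step 16: δ(s1, b) = (s0, b, L) → [s0]ab□□a□ba
Step 17: δ(s0, a) = (s0, □, L) → [s0]□□b□□a□ba

The machine has not reached a halting state after 17 steps.
The machine did not halt within the 17-step bound.

Answer: No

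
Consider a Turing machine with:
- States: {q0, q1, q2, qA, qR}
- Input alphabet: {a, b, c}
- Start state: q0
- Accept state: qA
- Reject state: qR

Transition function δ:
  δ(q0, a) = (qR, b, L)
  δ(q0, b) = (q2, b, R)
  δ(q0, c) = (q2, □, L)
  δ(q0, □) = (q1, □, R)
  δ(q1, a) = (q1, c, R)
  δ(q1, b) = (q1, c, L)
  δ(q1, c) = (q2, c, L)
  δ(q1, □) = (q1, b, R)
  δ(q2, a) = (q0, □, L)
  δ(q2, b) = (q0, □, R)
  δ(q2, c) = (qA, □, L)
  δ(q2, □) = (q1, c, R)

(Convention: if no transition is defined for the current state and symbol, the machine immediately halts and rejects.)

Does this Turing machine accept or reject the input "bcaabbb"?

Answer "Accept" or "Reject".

Execution trace:
Initial: [q0]bcaabbb
Step 1: δ(q0, b) = (q2, b, R) → b[q2]caabbb
Step 2: δ(q2, c) = (qA, □, L) → [qA]b□aabbb

The machine reaches the accept state qA and halts.

Answer: Accept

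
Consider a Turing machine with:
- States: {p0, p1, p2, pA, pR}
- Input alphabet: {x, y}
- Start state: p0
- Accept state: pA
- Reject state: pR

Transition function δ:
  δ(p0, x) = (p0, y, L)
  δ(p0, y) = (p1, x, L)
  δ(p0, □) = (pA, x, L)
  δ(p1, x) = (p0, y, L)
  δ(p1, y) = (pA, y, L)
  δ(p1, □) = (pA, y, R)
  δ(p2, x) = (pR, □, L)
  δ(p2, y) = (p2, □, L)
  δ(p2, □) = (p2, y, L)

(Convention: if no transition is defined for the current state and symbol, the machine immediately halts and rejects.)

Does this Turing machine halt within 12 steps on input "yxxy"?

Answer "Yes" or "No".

Execution trace:
Initial: [p0]yxxy
Step 1: δ(p0, y) = (p1, x, L) → [p1]□xxxy
Step 2: δ(p1, □) = (pA, y, R) → y[pA]xxxy

The machine reaches the accept state pA and halts.
The machine halted after 2 steps (within the 12-step bound).

Answer: Yes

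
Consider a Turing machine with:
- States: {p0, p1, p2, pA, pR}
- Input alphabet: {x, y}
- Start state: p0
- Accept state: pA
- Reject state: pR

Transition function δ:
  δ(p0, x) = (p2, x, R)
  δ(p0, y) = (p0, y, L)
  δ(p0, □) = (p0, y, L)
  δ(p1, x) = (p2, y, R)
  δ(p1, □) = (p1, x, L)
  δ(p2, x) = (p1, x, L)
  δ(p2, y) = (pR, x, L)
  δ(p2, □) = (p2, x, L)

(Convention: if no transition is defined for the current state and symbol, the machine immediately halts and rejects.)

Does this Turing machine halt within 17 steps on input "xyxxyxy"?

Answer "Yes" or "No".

Execution trace:
Initial: [p0]xyxxyxy
Step 1: δ(p0, x) = (p2, x, R) → x[p2]yxxyxy
Step 2: δ(p2, y) = (pR, x, L) → [pR]xxxxyxy

The machine reaches the reject state pR and halts.
The machine halted after 2 steps (within the 17-step bound).

Answer: Yes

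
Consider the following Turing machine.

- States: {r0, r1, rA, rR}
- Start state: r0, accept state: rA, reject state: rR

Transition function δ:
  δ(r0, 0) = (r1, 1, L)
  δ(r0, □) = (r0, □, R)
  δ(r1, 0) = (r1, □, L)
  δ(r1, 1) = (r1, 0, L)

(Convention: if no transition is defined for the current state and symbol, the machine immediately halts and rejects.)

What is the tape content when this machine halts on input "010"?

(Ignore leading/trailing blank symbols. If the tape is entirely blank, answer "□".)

Execution trace:
Initial: [r0]010
Step 1: δ(r0, 0) = (r1, 1, L) → [r1]□110

No transition is defined for δ(r1, □). By convention the machine halts and rejects.

Final tape (ignoring leading/trailing blanks): 110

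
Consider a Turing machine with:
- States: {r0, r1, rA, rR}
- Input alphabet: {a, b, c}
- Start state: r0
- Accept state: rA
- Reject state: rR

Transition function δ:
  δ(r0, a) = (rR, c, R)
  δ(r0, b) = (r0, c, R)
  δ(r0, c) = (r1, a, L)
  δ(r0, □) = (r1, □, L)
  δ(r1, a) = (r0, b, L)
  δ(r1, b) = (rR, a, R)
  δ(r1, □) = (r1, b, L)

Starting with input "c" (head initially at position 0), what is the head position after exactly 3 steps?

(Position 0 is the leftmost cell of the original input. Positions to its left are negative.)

Execution trace (head position shown):
Step 0: [r0]c  (head at position 0)
Step 1: move left → [r1]□a  (head at position -1)
Step 2: move left → [r1]□ba  (head at position -2)
Step 3: move left → [r1]□bba  (head at position -3)

After 3 steps, the head is at position -3.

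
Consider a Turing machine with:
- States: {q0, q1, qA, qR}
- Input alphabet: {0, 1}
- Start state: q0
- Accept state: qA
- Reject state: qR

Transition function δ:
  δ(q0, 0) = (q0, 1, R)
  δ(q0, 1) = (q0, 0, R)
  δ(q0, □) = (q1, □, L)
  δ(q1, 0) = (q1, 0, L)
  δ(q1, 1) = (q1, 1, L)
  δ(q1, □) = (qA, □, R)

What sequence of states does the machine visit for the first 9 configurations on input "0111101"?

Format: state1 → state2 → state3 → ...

Execution trace:
Initial: [q0]0111101
Step 1: δ(q0, 0) = (q0, 1, R) → 1[q0]111101
Step 2: δ(q0, 1) = (q0, 0, R) → 10[q0]11101
Step 3: δ(q0, 1) = (q0, 0, R) → 100[q0]1101
Step 4: δ(q0, 1) = (q0, 0, R) → 1000[q0]101
Step 5: δ(q0, 1) = (q0, 0, R) → 10000[q0]01
Step 6: δ(q0, 0) = (q0, 1, R) → 100001[q0]1
Step 7: δ(q0, 1) = (q0, 0, R) → 1000010[q0]□
Step 8: δ(q0, □) = (q1, □, L) → 100001[q1]0□

State sequence: q0 → q0 → q0 → q0 → q0 → q0 → q0 → q0 → q1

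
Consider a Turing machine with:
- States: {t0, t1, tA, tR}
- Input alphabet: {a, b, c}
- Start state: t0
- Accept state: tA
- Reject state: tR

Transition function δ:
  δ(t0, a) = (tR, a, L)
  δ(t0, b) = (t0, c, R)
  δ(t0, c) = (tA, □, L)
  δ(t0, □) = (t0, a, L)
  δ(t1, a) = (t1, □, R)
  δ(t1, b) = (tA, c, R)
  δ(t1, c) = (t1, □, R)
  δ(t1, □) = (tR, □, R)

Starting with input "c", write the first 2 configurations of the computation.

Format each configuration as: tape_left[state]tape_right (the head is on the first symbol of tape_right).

Transitions applied:
Step 1: δ(t0, c) = (tA, □, L)

The first 2 configurations are:
[t0]c ⊢ [tA]□□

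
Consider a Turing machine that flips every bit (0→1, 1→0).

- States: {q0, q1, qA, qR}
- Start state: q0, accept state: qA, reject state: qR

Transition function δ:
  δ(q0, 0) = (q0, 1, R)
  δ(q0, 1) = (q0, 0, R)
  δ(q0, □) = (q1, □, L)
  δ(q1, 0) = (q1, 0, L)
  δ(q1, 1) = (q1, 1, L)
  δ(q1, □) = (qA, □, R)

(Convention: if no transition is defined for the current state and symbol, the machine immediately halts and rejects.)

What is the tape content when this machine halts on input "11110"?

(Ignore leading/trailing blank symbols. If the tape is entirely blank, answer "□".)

Execution trace:
Initial: [q0]11110
Step 1: δ(q0, 1) = (q0, 0, R) → 0[q0]1110
Step 2: δ(q0, 1) = (q0, 0, R) → 00[q0]110
Step 3: δ(q0, 1) = (q0, 0, R) → 000[q0]10
Step 4: δ(q0, 1) = (q0, 0, R) → 0000[q0]0
Step 5: δ(q0, 0) = (q0, 1, R) → 00001[q0]□
Step 6: δ(q0, □) = (q1, □, L) → 0000[q1]1□
Step 7: δ(q1, 1) = (q1, 1, L) → 000[q1]01□
Step 8: δ(q1, 0) = (q1, 0, L) → 00[q1]001□
Step 9: δ(q1, 0) = (q1, 0, L) → 0[q1]0001□
Step 10: δ(q1, 0) = (q1, 0, L) → [q1]00001□
Step 11: δ(q1, 0) = (q1, 0, L) → [q1]□00001□
Step 12: δ(q1, □) = (qA, □, R) → □[qA]00001□

The machine reaches the accept state qA and halts.

Final tape (ignoring leading/trailing blanks): 00001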